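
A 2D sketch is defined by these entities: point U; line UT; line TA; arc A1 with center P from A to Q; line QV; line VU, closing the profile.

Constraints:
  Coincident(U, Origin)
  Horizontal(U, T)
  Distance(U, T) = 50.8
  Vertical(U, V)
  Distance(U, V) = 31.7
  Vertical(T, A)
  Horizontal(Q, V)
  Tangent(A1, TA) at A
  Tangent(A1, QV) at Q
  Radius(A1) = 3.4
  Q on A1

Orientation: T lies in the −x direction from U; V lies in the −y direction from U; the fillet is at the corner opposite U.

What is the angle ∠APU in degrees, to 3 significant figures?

149°

U is at the origin; U and T share the same y with |UT| = 50.8 and T on the −x side, so T = (-50.8, 0.00). U and V share the same x with |UV| = 31.7 and V on the −y side, so V = (0.00, -31.7). The virtual corner opposite U is at (-50.8, -31.7). Since A1 is tangent to TA there, PA ⟂ TA and tangency of A1 to QV means the radius PQ is perpendicular to QV, with radius 3.4, so the center P sits 3.4 in from both sides at P = (-47.4, -28.3). That places the tangent points at A = (-50.8, -28.3) on TA and Q = (-47.4, -31.7) on QV. Then cos ∠APU = PA·PU / (|PA||PU|), giving 149°.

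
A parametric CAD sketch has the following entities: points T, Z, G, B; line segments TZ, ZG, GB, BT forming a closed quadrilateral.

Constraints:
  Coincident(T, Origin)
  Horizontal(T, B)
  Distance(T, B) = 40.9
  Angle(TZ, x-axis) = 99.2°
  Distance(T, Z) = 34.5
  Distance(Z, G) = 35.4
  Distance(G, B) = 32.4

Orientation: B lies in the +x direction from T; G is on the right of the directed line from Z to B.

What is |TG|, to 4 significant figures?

8.680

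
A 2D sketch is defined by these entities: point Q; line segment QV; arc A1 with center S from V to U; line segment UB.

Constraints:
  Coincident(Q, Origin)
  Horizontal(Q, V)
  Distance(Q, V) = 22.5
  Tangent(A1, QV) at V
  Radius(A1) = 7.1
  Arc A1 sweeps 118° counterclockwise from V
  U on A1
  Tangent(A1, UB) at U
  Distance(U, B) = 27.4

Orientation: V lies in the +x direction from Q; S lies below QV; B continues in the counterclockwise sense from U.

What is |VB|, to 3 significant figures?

35.2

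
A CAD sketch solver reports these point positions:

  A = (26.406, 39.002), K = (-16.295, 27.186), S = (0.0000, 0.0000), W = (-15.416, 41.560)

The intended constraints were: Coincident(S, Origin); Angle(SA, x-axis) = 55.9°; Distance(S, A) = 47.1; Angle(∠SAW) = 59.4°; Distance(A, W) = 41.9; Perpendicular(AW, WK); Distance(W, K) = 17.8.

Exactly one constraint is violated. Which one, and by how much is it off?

Distance(W, K) = 17.8 — off by 3.40.

S = (0.00, 0.00) ✓; SA at 55.90° ✓; |SA| = 47.10 ✓; ∠SAW = 59.40° ✓; |AW| = 41.90 ✓; ∠(AW, WK) = 90.00° ✓; |WK| = 14.40 ✗.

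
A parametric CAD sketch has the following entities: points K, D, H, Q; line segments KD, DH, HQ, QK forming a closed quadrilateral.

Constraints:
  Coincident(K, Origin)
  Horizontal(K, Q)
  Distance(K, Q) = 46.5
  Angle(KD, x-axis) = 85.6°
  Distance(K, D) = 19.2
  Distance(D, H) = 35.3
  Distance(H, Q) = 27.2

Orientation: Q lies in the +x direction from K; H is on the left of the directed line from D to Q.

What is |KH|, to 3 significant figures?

44.1

K is at the origin; KQ is horizontal with |KQ| = 46.5 and Q in +x, so Q = (46.5, 0). KD runs at 85.6° with |KD| = 19.2, so D = (1.47, 19.1). H is determined by |DH| = 35.3 and |HQ| = 27.2 together: it lies at the intersection of circle(D, 35.3) and circle(Q, 27.2). With |DQ| = 48.9, the foot of the radical line on DQ is 29.6 from D and the perpendicular offset is √(35.3² − 29.6²) = 19.2. Taking the left-of-DQ solution: H = (36.3, 25.2).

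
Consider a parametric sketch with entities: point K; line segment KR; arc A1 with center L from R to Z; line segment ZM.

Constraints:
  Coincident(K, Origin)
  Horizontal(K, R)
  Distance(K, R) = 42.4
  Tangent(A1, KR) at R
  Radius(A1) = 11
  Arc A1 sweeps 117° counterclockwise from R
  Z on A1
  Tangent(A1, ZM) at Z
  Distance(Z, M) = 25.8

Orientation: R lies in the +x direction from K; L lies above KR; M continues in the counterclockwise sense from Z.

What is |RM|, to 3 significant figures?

39.0

K is at the origin; K and R share the same y with |KR| = 42.4 and R on the +x side, so R = (42.4, 0.00). Tangency of A1 to KR means the radius LR is perpendicular to KR, so L = R + (0, 11) = (42.4, 11.0). On A1, R sits at bearing -90° from L; a 117° counterclockwise sweep puts Z at bearing 27°, so Z = L + 11.0·(cos 27°, sin 27°) = (52.2, 16.0). The tangent condition forces LZ to be normal to ZM, so ZM runs along (−sin 27°, cos 27°); with |ZM| = 25.8, M = (40.5, 39.0). Then |RM| = |M − R| = 39.0.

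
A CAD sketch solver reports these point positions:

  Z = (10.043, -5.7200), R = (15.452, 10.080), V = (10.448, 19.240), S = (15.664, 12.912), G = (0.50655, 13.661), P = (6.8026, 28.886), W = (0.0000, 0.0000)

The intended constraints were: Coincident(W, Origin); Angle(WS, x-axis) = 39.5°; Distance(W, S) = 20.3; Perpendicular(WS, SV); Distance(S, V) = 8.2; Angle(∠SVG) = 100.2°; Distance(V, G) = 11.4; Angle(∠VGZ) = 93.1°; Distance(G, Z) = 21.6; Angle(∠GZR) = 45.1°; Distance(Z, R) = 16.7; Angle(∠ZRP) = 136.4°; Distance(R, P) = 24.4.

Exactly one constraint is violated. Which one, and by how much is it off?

Distance(R, P) = 24.4 — off by 3.70.

W = (0.00, 0.00) ✓; WS at 39.50° ✓; |WS| = 20.30 ✓; ∠(WS, SV) = 90.00° ✓; |SV| = 8.201 ✓; ∠SVG = 100.2° ✓; |VG| = 11.40 ✓; ∠VGZ = 93.10° ✓; |GZ| = 21.60 ✓; ∠GZR = 45.10° ✓; |ZR| = 16.70 ✓; ∠ZRP = 136.4° ✓; |RP| = 20.70 ✗.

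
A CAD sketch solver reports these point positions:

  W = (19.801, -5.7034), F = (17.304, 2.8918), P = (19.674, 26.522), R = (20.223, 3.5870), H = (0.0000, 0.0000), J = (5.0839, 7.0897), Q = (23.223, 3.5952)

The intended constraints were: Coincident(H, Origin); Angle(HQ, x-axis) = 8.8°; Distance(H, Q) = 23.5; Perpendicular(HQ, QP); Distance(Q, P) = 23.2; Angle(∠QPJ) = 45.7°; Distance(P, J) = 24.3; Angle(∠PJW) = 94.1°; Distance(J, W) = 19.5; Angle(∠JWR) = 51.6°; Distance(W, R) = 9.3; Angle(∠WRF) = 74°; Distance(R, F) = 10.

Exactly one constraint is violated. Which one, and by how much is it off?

Distance(R, F) = 10 — off by 7.00.

H = (0.00, 0.00) ✓; HQ at 8.800° ✓; |HQ| = 23.50 ✓; ∠(HQ, QP) = 90.00° ✓; |QP| = 23.20 ✓; ∠QPJ = 45.70° ✓; |PJ| = 24.30 ✓; ∠PJW = 94.10° ✓; |JW| = 19.50 ✓; ∠JWR = 51.60° ✓; |WR| = 9.300 ✓; ∠WRF = 74.00° ✓; |RF| = 3.001 ✗.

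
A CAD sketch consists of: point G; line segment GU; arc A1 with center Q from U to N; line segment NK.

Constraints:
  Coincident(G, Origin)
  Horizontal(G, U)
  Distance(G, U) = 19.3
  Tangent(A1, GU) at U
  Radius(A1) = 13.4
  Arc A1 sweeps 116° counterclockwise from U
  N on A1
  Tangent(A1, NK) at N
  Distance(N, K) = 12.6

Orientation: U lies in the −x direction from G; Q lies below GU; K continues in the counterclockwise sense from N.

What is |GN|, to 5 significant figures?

36.796

G is at the origin; GU is horizontal with |GU| = 19.3 and U on the −x side, so U = (-19.300, 0.0000). The tangent condition forces QU to be normal to GU, so Q = U + (0, -13.4) = (-19.300, -13.400). On A1, U sits at bearing 90° from Q; a 116° counterclockwise sweep puts N at bearing 206°, so N = Q + 13.4·(cos 206°, sin 206°) = (-31.344, -19.274). Then |GN| = |N − G| = 36.796.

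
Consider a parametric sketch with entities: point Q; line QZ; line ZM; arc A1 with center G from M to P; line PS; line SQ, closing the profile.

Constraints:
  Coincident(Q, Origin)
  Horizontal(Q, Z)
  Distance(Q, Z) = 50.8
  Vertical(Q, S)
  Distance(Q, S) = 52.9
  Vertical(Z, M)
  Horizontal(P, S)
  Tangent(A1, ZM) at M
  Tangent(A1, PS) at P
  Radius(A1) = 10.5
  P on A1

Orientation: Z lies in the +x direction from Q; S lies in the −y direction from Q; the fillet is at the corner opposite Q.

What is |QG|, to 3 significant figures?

58.5

Q and S share the same x with |QS| = 52.9 and S on the −y side, so S = (0.00, -52.9). The virtual corner opposite Q is at (50.8, -52.9). A1 meets ZM tangentially, so GM is at right angles to ZM and the tangent condition forces GP to be normal to PS, with radius 10.5, so the center G sits 10.5 in from both sides at G = (40.3, -42.4). Then |QG| = |G − Q| = 58.5.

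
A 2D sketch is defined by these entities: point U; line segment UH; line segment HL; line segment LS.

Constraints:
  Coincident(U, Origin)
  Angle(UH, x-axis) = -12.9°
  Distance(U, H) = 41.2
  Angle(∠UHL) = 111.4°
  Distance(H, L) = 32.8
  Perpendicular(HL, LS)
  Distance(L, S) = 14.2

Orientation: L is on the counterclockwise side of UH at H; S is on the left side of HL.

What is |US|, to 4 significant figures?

53.59

U is at the origin; UH runs at -12.9° with length 41.2, so H = 41.2·(cos -12.9°, sin -12.9°) = (40.16, -9.198). ∠UHL = 111.4°, so HL runs at -12.9° + (180° − 111.4°) = 55.70° from the x-axis; with |HL| = 32.8, L = H + 32.8·(cos 55.70°, sin 55.70°) = (58.64, 17.90). HL is perpendicular to LS; with |LS| = 14.2 on the left of HL, S = L + 14.2·(-0.8261, 0.5635) = (46.91, 25.90). Then |US| = |S − U| = 53.59.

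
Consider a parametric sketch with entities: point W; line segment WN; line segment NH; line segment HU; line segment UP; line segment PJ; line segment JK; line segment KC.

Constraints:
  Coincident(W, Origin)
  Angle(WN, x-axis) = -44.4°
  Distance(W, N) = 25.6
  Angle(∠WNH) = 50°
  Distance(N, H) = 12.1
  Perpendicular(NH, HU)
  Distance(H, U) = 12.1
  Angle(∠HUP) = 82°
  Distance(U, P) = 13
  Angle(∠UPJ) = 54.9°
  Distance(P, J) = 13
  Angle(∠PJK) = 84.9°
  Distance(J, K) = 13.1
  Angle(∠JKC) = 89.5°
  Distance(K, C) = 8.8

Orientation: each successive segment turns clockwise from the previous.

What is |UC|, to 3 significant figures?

4.66

∠PJK = 84.9° gives JK at 137° from the x-axis; with |JK| = 13.1, K = (0.499, -9.04). ∠JKC = 89.5° gives KC at 46.9° from the x-axis; with |KC| = 8.8, C = (6.51, -2.62). Then |UC| = |C − U| = 4.66.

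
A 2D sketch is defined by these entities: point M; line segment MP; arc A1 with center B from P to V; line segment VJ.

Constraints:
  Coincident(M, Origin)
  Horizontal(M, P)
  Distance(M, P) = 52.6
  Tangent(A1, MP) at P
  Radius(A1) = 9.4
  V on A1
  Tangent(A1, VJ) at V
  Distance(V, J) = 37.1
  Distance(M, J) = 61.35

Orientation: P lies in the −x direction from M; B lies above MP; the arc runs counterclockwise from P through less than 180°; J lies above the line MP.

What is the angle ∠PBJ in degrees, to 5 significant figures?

162.05°

M is at the origin; MP is horizontal with |MP| = 52.6 and P on the −x side, so P = (-52.600, 0.0000). A1 meets MP tangentially, so BP is at right angles to MP, so B = P + (0, 9.4) = (-52.600, 9.4000). Since BV ⟂ VJ (tangency), |BJ| = √(9.4² + 37.1²) = 38.272 regardless of where V sits on A1. So J lies on both circle(M, 61.35) and circle(B, 38.272); the above-MP intersection is J = (-40.807, 45.810). V is the foot of the tangent from J: V = (-43.220, 8.7888).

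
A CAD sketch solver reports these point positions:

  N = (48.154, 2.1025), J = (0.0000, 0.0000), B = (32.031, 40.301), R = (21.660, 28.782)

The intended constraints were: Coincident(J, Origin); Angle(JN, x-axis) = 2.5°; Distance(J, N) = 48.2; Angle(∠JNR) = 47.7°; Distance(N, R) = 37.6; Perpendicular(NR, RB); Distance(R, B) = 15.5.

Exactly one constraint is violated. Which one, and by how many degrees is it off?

Perpendicular(NR, RB) — off by 3.20°.

J = (0.00, 0.00) ✓; JN at 2.500° ✓; |JN| = 48.20 ✓; ∠JNR = 47.70° ✓; |NR| = 37.60 ✓; ∠(NR, RB) = 86.80° ✗; |RB| = 15.50 ✓.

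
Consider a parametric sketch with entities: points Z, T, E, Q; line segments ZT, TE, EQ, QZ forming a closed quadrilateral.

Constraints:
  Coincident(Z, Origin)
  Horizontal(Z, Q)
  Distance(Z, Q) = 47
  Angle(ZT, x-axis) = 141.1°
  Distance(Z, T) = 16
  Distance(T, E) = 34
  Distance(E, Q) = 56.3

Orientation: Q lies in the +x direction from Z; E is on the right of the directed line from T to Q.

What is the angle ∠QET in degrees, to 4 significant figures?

79.61°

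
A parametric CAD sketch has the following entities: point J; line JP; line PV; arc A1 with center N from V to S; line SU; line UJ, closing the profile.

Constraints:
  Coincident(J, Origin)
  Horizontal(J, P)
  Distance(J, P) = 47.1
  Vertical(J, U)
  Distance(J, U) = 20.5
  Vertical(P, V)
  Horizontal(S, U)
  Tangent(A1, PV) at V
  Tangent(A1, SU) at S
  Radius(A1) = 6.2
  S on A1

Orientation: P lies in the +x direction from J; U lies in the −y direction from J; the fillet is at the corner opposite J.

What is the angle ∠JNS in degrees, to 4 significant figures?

109.3°

J is at the origin; JP is horizontal with |JP| = 47.1 and P on the +x side, so P = (47.10, 0.000). JU is vertical with |JU| = 20.5 and U on the −y side, so U = (0.000, -20.50). The virtual corner opposite J is at (47.10, -20.50). The tangent condition forces NV to be normal to PV and since A1 is tangent to SU there, NS ⟂ SU, with radius 6.2, so the center N sits 6.2 in from both sides at N = (40.90, -14.30). That places the tangent points at V = (47.10, -14.30) on PV and S = (40.90, -20.50) on SU. Then cos ∠JNS = NJ·NS / (|NJ||NS|), giving 109.3°.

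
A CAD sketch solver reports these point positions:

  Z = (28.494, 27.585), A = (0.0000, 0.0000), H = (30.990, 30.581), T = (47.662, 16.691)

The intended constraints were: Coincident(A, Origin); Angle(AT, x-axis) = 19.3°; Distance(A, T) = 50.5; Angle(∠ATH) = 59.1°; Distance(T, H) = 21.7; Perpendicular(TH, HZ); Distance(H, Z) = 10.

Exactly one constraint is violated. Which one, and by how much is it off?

Distance(H, Z) = 10 — off by 6.10.

A = (0.00, 0.00) ✓; AT at 19.30° ✓; |AT| = 50.50 ✓; ∠ATH = 59.10° ✓; |TH| = 21.70 ✓; ∠(TH, HZ) = 90.00° ✓; |HZ| = 3.899 ✗.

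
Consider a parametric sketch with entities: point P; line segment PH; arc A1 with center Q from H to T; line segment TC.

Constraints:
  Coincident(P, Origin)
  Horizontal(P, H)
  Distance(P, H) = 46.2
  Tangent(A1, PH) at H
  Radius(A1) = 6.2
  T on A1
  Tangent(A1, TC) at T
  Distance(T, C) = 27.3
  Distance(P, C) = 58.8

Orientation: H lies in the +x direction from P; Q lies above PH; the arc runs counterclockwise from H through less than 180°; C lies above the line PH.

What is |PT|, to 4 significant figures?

52.81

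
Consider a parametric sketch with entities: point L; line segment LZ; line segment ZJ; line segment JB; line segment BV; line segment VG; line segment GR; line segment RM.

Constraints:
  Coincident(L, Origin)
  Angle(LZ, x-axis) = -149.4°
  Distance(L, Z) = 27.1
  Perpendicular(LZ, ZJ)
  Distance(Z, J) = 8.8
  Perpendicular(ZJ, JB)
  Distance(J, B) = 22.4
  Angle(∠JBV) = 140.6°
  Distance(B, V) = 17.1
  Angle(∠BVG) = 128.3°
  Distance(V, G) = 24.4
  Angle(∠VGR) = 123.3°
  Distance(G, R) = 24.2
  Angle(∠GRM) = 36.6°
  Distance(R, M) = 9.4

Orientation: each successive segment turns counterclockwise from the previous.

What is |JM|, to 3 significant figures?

43.3

L is at the origin; LZ runs at -149.4° with length 27.1, so Z = (-23.3, -13.8). LZ is perpendicular to ZJ, so ZJ runs at -59.4°; with |ZJ| = 8.8, J = (-18.8, -21.4). ZJ is perpendicular to JB, so JB runs at 30.6°; with |JB| = 22.4, B = (0.434, -9.97). ∠JBV = 140.6° gives BV at 70.0° from the x-axis; with |BV| = 17.1, V = (6.28, 6.10). ∠BVG = 128.3° gives VG at 122° from the x-axis; with |VG| = 24.4, G = (-6.54, 26.9). ∠VGR = 123.3° gives GR at 178° from the x-axis; with |GR| = 24.2, R = (-30.7, 27.5). ∠GRM = 36.6° gives RM at -38.2° from the x-axis; with |RM| = 9.4, M = (-23.3, 21.7). Then |JM| = |M − J| = 43.3.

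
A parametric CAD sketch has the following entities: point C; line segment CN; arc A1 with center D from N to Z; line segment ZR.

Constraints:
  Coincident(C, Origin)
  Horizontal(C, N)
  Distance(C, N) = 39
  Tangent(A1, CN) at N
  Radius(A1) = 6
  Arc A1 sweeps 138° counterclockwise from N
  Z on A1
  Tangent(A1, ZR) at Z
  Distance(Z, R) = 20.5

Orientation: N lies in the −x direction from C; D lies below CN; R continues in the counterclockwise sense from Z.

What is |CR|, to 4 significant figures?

36.83

C is at the origin; CN is horizontal with |CN| = 39.0 and N on the −x side, so N = (-39.00, 0.000). Tangency of A1 to CN means the radius DN is perpendicular to CN, so D = N + (0, -6) = (-39.00, -6.000). On A1, N sits at bearing 90° from D; a 138° counterclockwise sweep puts Z at bearing 228°, so Z = D + 6.0·(cos 228°, sin 228°) = (-43.01, -10.46). A1 meets ZR tangentially, so DZ is at right angles to ZR, so ZR runs along (−sin 228°, cos 228°); with |ZR| = 20.5, R = (-27.78, -24.18). Then |CR| = |R − C| = 36.83.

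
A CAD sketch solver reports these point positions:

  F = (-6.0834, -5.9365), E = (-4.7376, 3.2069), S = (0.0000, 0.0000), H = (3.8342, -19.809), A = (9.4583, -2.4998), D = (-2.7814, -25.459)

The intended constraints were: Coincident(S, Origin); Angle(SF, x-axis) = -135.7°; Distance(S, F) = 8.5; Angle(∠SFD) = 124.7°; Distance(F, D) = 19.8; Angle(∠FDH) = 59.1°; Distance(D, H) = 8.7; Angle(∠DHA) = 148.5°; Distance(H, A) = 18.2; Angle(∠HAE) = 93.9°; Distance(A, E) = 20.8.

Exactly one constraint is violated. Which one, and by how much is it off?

Distance(A, E) = 20.8 — off by 5.50.

S = (0.00, 0.00) ✓; SF at -135.7° ✓; |SF| = 8.500 ✓; ∠SFD = 124.7° ✓; |FD| = 19.80 ✓; ∠FDH = 59.10° ✓; |DH| = 8.700 ✓; ∠DHA = 148.5° ✓; |HA| = 18.20 ✓; ∠HAE = 93.90° ✓; |AE| = 15.30 ✗.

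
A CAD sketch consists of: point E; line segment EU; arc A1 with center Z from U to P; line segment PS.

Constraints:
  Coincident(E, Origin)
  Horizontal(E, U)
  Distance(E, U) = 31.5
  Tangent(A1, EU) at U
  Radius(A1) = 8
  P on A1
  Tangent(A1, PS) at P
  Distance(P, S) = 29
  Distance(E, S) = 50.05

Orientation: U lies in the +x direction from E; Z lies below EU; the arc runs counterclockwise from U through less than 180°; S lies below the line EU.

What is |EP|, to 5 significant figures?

26.023

Checks: |ZP| = 8.000 ✓; ∠(ZP, PS) = 90.00° ✓; |PS| = 29.00 ✓; |ES| = 50.05 ✓.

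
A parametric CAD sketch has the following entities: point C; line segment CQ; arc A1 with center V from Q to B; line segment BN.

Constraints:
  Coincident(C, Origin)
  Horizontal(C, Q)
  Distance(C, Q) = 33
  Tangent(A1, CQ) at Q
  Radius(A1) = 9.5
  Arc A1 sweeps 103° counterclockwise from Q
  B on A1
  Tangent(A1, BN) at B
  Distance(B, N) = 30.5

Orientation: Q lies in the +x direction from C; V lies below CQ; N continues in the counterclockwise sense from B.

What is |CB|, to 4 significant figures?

26.44

C is at the origin; CQ is horizontal with |CQ| = 33.0 and Q on the +x side, so Q = (33.00, 0.000). The tangent condition forces VQ to be normal to CQ, so V = Q + (0, -9.5) = (33.00, -9.500). On A1, Q sits at bearing 90° from V; a 103° counterclockwise sweep puts B at bearing 193°, so B = V + 9.5·(cos 193°, sin 193°) = (23.74, -11.64). Then |CB| = |B − C| = 26.44.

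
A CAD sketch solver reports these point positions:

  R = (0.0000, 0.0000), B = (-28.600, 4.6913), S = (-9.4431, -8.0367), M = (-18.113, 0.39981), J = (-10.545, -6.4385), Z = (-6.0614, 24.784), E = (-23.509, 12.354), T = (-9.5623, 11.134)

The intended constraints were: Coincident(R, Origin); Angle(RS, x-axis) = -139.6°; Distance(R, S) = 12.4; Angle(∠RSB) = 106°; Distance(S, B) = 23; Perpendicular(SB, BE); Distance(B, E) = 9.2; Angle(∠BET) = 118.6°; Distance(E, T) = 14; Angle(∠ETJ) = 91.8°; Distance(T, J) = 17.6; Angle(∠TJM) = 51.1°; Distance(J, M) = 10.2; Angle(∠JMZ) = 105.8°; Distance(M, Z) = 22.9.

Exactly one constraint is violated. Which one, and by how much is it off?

Distance(M, Z) = 22.9 — off by 4.30.

R = (0.00, 0.00) ✓; RS at -139.6° ✓; |RS| = 12.40 ✓; ∠RSB = 106.0° ✓; |SB| = 23.00 ✓; ∠(SB, BE) = 90.00° ✓; |BE| = 9.200 ✓; ∠BET = 118.6° ✓; |ET| = 14.00 ✓; ∠ETJ = 91.80° ✓; |TJ| = 17.60 ✓; ∠TJM = 51.10° ✓; |JM| = 10.20 ✓; ∠JMZ = 105.8° ✓; |MZ| = 27.20 ✗.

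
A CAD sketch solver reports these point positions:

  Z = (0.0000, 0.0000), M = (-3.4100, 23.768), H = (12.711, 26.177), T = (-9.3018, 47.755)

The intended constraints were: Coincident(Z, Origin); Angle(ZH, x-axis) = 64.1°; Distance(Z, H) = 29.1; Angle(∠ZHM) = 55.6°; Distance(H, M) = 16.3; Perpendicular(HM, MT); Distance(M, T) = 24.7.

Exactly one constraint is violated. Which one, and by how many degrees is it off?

Perpendicular(HM, MT) — off by 5.30°.

Z = (0.00, 0.00) ✓; ZH at 64.10° ✓; |ZH| = 29.10 ✓; ∠ZHM = 55.60° ✓; |HM| = 16.30 ✓; ∠(HM, MT) = 84.70° ✗; |MT| = 24.70 ✓.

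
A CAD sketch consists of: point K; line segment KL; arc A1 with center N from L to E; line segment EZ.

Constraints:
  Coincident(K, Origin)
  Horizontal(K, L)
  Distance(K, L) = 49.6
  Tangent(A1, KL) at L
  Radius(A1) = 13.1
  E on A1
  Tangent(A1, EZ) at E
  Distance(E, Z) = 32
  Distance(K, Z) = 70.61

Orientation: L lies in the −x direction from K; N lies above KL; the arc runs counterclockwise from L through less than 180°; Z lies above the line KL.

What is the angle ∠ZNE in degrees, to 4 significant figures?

67.74°

K is at the origin; KL is horizontal with |KL| = 49.6 and L on the −x side, so L = (-49.60, 0.000). Since A1 is tangent to KL there, NL ⟂ KL, so N = L + (0, 13.1) = (-49.60, 13.10). Since NE ⟂ EZ (tangency), |NZ| = √(13.1² + 32.0²) = 34.58 regardless of where E sits on A1. So Z lies on both circle(K, 70.61) and circle(N, 34.58); the above-KL intersection is Z = (-52.17, 47.58). E is the foot of the tangent from Z: E = (-37.88, 18.95).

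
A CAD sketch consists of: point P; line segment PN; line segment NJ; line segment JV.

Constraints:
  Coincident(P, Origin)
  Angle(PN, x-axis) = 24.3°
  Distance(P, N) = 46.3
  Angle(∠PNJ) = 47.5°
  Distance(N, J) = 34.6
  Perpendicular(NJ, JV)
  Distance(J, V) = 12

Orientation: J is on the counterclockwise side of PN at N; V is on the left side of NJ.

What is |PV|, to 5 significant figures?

22.384

P is at the origin; PN runs at 24.3° with length 46.3, so N = 46.3·(cos 24.3°, sin 24.3°) = (42.198, 19.053). ∠PNJ = 47.5°, so NJ runs at 24.3° + (180° − 47.5°) = 156.80° from the x-axis; with |NJ| = 34.6, J = N + 34.6·(cos 156.80°, sin 156.80°) = (10.396, 32.684). The perpendicularity gives JV at right angles to NJ; with |JV| = 12.0 on the left of NJ, V = J + 12.0·(-0.39394, -0.91914) = (5.6686, 21.654). Then |PV| = |V − P| = 22.384.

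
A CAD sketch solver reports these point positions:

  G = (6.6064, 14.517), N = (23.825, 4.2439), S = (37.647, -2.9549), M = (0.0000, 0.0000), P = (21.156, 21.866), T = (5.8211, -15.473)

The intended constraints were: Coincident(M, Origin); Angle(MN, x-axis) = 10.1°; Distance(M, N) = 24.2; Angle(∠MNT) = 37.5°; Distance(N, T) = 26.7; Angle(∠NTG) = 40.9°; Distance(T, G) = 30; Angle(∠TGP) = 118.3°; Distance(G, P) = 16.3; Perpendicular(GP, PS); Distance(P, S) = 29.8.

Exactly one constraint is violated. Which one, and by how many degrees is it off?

Perpendicular(GP, PS) — off by 6.80°.

M = (0.00, 0.00) ✓; MN at 10.10° ✓; |MN| = 24.20 ✓; ∠MNT = 37.50° ✓; |NT| = 26.70 ✓; ∠NTG = 40.90° ✓; |TG| = 30.00 ✓; ∠TGP = 118.3° ✓; |GP| = 16.30 ✓; ∠(GP, PS) = 83.20° ✗; |PS| = 29.80 ✓.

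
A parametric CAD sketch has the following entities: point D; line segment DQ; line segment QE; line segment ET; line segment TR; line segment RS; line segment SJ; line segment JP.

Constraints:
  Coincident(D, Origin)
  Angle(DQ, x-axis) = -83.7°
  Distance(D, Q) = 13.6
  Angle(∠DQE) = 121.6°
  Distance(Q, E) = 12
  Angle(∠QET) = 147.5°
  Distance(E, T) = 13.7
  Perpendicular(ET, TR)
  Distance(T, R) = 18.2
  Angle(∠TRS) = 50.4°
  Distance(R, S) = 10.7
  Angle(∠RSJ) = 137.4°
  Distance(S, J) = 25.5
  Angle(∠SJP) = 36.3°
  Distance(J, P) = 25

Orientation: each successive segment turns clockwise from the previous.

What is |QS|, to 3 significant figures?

16.3

D is at the origin; DQ runs at -83.7° with length 13.6, so Q = (1.49, -13.5). ∠DQE = 121.6° gives QE at -142° from the x-axis; with |QE| = 12.0, E = (-7.98, -20.9). ∠QET = 147.5° gives ET at -175° from the x-axis; with |ET| = 13.7, T = (-21.6, -22.2). ET is perpendicular to TR, so TR runs at 95.4°; with |TR| = 18.2, R = (-23.3, -4.06). ∠TRS = 50.4° gives RS at -34.2° from the x-axis; with |RS| = 10.7, S = (-14.5, -10.1). Then |QS| = |S − Q| = 16.3.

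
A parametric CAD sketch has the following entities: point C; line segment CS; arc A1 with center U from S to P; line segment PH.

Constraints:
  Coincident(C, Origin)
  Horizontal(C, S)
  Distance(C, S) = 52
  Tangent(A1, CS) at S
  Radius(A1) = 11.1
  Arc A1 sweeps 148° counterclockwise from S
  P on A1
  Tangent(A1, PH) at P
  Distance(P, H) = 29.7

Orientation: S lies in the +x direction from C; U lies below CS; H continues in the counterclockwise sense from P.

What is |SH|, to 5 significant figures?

41.072

C is at the origin; CS is horizontal with |CS| = 52.0 and S on the +x side, so S = (52.000, 0.0000). Tangency of A1 to CS means the radius US is perpendicular to CS, so U = S + (0, -11.1) = (52.000, -11.100). On A1, S sits at bearing 90° from U; a 148° counterclockwise sweep puts P at bearing 238°, so P = U + 11.1·(cos 238°, sin 238°) = (46.118, -20.513). Tangency of A1 to PH means the radius UP is perpendicular to PH, so PH runs along (−sin 238°, cos 238°); with |PH| = 29.7, H = (71.305, -36.252). Then |SH| = |H − S| = 41.072.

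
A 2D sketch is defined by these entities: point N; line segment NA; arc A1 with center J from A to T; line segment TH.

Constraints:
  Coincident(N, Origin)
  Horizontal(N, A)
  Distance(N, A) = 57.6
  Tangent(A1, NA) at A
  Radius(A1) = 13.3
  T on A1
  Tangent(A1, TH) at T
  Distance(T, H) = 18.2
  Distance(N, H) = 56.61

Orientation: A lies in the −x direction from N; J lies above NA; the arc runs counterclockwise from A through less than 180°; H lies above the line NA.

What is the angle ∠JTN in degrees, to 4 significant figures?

156.0°

Checks: N.y = 0.00, A.y = 0.00 ✓; ∠(JA, AN) = 90.00° ✓; |JT| = 13.30 ✓; ∠(JT, TH) = 90.00° ✓; |TH| = 18.20 ✓; |NH| = 56.61 ✓.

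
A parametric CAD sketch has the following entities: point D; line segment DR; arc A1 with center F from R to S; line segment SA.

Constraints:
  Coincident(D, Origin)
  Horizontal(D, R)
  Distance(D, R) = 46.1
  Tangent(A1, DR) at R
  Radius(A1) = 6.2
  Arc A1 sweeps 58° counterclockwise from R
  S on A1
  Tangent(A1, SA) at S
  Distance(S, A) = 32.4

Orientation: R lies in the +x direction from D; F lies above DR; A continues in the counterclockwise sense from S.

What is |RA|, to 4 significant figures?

37.77

On A1, R sits at bearing -90° from F; a 58° counterclockwise sweep puts S at bearing -32°, so S = F + 6.2·(cos -32°, sin -32°) = (51.36, 2.915). A1 meets SA tangentially, so FS is at right angles to SA, so SA runs along (−sin -32°, cos -32°); with |SA| = 32.4, A = (68.53, 30.39). Then |RA| = |A − R| = 37.77.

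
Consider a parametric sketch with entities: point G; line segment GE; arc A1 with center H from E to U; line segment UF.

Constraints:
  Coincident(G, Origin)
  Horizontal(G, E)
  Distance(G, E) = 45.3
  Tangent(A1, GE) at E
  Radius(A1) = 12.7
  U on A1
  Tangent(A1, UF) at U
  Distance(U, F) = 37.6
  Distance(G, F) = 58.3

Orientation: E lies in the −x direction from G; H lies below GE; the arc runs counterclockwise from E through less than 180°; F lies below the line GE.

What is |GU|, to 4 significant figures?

58.83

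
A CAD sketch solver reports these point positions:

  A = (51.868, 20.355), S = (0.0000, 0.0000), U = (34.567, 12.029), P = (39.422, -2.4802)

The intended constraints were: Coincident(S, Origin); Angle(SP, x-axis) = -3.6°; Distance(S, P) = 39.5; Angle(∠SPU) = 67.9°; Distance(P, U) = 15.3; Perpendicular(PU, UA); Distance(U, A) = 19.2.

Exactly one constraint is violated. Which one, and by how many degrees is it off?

Perpendicular(PU, UA) — off by 7.20°.

S = (0.00, 0.00) ✓; SP at -3.600° ✓; |SP| = 39.50 ✓; ∠SPU = 67.90° ✓; |PU| = 15.30 ✓; ∠(PU, UA) = 82.80° ✗; |UA| = 19.20 ✓.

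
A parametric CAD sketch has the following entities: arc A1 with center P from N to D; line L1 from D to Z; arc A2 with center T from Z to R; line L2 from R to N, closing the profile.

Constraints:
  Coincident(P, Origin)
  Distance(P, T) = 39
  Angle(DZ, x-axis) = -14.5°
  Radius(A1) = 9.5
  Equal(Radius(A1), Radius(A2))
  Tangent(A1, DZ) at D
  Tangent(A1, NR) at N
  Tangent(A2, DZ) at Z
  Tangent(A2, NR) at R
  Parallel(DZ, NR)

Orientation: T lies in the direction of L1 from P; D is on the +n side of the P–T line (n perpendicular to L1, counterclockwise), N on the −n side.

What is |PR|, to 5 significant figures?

40.140

The slot axis is L1's direction at -14.5°, so u = (cos -14.5°, sin -14.5°) = (0.96815, -0.25038) and n = (−sin -14.5°, cos -14.5°) = (0.25038, 0.96815). P is at the origin and T lies 39.0 along u from P, so T = 39.0·u = (37.758, -9.7648). Tangency of A1 to both parallel lines with radius 9.5 puts D and N at P ± 9.5·n: D = (2.3786, 9.1974), N = (-2.3786, -9.1974). Equal radii place Z and R the same way about T: Z = T + 9.5·n = (40.136, -0.56742), R = T − 9.5·n = (35.379, -18.962). Then |PR| = |R − P| = 40.140.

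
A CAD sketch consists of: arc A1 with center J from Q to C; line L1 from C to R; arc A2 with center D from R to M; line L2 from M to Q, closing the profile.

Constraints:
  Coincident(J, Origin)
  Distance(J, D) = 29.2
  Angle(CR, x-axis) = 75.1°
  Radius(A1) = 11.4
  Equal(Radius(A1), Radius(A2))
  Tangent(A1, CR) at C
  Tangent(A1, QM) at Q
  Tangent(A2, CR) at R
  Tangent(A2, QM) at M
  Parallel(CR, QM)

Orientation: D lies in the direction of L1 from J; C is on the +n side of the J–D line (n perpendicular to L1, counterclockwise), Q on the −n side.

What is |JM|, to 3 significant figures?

31.3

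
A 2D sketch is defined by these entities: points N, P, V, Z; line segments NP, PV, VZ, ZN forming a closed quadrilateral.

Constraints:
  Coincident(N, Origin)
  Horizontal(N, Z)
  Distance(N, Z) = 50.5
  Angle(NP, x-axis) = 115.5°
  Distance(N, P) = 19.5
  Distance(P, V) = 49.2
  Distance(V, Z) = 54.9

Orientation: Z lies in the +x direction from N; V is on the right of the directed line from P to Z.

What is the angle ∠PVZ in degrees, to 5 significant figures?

72.146°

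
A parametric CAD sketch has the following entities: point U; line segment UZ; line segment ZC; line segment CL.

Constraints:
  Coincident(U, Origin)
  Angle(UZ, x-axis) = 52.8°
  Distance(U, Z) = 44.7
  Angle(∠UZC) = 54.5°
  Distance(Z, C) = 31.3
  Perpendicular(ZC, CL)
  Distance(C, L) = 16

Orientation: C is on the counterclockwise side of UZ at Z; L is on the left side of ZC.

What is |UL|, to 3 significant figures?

21.1

U is at the origin; UZ runs at 52.8° with length 44.7, so Z = 44.7·(cos 52.8°, sin 52.8°) = (27.0, 35.6). ∠UZC = 54.5°, so ZC runs at 52.8° + (180° − 54.5°) = 178° from the x-axis; with |ZC| = 31.3, C = Z + 31.3·(cos 178°, sin 178°) = (-4.26, 36.5). ZC is perpendicular to CL; with |CL| = 16.0 on the left of ZC, L = C + 16.0·(-0.0297, -1.00) = (-4.74, 20.5). Then |UL| = |L − U| = 21.1.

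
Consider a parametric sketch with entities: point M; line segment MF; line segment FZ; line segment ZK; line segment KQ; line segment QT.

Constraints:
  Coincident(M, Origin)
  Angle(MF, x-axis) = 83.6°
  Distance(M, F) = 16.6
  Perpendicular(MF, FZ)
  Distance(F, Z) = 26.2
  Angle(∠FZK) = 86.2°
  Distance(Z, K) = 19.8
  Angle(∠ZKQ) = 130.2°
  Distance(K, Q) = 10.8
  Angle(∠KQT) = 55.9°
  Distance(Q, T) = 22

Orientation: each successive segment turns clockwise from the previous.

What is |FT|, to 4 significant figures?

15.87

M is at the origin; MF runs at 83.6° with length 16.6, so F = (1.850, 16.50). MF is perpendicular to FZ, so FZ runs at -6.400°; with |FZ| = 26.2, Z = (27.89, 13.58). ∠FZK = 86.2° gives ZK at -100.2° from the x-axis; with |ZK| = 19.8, K = (24.38, -5.911). ∠ZKQ = 130.2° gives KQ at -150.0° from the x-axis; with |KQ| = 10.8, Q = (15.03, -11.31). ∠KQT = 55.9° gives QT at 85.90° from the x-axis; with |QT| = 22.0, T = (16.60, 10.63). Then |FT| = |T − F| = 15.87.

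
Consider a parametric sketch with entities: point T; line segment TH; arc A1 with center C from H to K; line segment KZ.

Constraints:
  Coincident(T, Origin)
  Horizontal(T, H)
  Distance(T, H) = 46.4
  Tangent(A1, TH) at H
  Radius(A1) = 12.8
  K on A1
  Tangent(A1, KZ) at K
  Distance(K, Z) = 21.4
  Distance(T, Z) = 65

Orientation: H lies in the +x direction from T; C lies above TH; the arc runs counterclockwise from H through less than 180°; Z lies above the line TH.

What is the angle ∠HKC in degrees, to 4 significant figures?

38.05°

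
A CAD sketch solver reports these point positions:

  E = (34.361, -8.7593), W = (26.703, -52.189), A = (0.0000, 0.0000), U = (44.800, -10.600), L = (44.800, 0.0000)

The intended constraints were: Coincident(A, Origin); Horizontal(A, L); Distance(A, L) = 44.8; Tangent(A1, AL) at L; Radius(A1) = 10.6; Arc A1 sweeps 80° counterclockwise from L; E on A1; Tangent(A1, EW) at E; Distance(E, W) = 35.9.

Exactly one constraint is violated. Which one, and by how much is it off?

Distance(E, W) = 35.9 — off by 8.20.

A = (0.00, 0.00) ✓; A.y = 0.00, L.y = 0.00 ✓; |AL| = 44.80 ✓; ∠(UL, LA) = 90.00° ✓; |UL| = 10.60 ✓; bearing(U→E) − bearing(U→L) = 80.00° ✓; |UE| = 10.60 ✓; ∠(UE, EW) = 90.00° ✓; |EW| = 44.10 ✗.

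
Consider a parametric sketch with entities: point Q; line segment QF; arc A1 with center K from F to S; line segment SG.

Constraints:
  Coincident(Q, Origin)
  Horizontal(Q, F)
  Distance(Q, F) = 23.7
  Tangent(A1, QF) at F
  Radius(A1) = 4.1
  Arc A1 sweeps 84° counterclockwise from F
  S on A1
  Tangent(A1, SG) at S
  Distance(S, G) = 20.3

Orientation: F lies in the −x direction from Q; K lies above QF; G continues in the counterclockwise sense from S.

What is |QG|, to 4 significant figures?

29.59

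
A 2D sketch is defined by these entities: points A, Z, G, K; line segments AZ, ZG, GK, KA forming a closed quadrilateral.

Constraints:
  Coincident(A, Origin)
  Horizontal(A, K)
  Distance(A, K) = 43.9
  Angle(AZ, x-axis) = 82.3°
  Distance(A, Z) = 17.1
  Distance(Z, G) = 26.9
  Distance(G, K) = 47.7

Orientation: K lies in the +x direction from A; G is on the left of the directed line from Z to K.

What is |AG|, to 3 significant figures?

43.0

A is at the origin; AK is horizontal with |AK| = 43.9 and K in +x, so K = (43.9, 0). AZ runs at 82.3° with |AZ| = 17.1, so Z = (2.29, 16.9). G is determined by |ZG| = 26.9 and |GK| = 47.7 together: it lies at the intersection of circle(Z, 26.9) and circle(K, 47.7). With |ZK| = 44.9, the foot of the radical line on ZK is 5.19 from Z and the perpendicular offset is √(26.9² − 5.19²) = 26.4. Taking the left-of-ZK solution: G = (17.1, 39.4).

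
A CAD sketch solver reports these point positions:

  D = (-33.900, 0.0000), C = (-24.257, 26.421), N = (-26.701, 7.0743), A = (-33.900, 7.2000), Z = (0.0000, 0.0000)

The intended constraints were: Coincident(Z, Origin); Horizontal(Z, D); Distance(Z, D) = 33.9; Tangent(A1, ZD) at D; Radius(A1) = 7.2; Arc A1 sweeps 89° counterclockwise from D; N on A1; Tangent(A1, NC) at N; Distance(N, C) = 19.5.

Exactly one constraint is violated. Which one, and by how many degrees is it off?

Tangent(A1, NC) at N — off by 6.20°.

Z = (0.00, 0.00) ✓; Z.y = 0.00, D.y = 0.00 ✓; |ZD| = 33.90 ✓; ∠(AD, DZ) = 90.00° ✓; |AD| = 7.200 ✓; bearing(A→N) − bearing(A→D) = 89.00° ✓; |AN| = 7.200 ✓; ∠(AN, NC) = 96.20° ✗; |NC| = 19.50 ✓.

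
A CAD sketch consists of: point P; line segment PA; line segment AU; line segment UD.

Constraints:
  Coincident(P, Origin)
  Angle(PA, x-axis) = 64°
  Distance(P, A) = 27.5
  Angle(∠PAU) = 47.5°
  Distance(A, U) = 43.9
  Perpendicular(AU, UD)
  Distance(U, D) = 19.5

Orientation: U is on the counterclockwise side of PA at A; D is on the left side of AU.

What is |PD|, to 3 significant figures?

25.3

P is at the origin; PA runs at 64.0° with length 27.5, so A = 27.5·(cos 64.0°, sin 64.0°) = (12.1, 24.7). ∠PAU = 47.5°, so AU runs at 64.0° + (180° − 47.5°) = 196° from the x-axis; with |AU| = 43.9, U = A + 43.9·(cos 196°, sin 196°) = (-30.0, 12.2). AU is perpendicular to UD; with |UD| = 19.5 on the left of AU, D = U + 19.5·(0.284, -0.959) = (-24.5, -6.45). Then |PD| = |D − P| = 25.3.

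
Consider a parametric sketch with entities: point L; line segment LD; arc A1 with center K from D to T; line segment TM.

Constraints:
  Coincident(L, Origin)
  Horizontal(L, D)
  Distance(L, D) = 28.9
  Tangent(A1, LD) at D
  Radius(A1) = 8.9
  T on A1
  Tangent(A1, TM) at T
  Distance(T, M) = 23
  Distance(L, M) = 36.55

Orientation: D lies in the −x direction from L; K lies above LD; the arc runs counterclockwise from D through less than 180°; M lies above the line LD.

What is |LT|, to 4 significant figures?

21.71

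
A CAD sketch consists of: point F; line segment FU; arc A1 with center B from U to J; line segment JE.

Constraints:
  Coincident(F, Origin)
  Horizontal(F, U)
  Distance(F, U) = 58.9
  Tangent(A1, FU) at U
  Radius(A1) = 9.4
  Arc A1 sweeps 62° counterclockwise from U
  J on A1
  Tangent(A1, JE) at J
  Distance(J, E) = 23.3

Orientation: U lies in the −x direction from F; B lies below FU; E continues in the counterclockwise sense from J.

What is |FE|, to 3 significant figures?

82.2

F is at the origin; FU is horizontal with |FU| = 58.9 and U on the −x side, so U = (-58.9, 0.00). Tangency of A1 to FU means the radius BU is perpendicular to FU, so B = U + (0, -9.4) = (-58.9, -9.40). On A1, U sits at bearing 90° from B; a 62° counterclockwise sweep puts J at bearing 152°, so J = B + 9.4·(cos 152°, sin 152°) = (-67.2, -4.99). A1 meets JE tangentially, so BJ is at right angles to JE, so JE runs along (−sin 152°, cos 152°); with |JE| = 23.3, E = (-78.1, -25.6). Then |FE| = |E − F| = 82.2.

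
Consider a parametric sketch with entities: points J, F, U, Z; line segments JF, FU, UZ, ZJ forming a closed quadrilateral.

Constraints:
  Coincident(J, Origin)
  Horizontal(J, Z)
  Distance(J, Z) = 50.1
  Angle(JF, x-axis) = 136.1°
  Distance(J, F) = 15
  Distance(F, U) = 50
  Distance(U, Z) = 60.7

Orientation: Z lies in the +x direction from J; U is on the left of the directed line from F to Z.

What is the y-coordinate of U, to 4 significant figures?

51.40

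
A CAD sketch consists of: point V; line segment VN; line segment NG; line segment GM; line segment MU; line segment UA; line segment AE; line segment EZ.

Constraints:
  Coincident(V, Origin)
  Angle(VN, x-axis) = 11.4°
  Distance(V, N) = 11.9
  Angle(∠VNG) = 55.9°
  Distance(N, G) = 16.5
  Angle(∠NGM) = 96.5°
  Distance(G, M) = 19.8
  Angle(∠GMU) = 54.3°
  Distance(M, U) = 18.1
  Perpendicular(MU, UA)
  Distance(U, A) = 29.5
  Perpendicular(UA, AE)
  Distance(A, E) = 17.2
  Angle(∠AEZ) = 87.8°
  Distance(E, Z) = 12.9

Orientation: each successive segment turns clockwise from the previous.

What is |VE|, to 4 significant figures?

30.45

V is at the origin; VN runs at 11.4° with length 11.9, so N = (11.67, 2.352). ∠VNG = 55.9° gives NG at -112.7° from the x-axis; with |NG| = 16.5, G = (5.298, -12.87). ∠NGM = 96.5° gives GM at 163.8° from the x-axis; with |GM| = 19.8, M = (-13.72, -7.346). ∠GMU = 54.3° gives MU at 38.10° from the x-axis; with |MU| = 18.1, U = (0.5275, 3.823). MU ⟂ UA, so UA runs at -51.90°; with |UA| = 29.5, A = (18.73, -19.39). The perpendicularity gives AE at right angles to UA, so AE runs at -141.9°; with |AE| = 17.2, E = (5.195, -30.00). Then |VE| = |E − V| = 30.45.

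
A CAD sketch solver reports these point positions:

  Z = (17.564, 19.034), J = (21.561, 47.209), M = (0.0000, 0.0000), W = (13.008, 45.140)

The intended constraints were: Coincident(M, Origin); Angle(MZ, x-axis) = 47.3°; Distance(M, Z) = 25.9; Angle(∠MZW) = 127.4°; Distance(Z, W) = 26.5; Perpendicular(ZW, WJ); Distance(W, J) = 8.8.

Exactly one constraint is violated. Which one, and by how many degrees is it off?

Perpendicular(ZW, WJ) — off by 3.70°.

M = (0.00, 0.00) ✓; MZ at 47.30° ✓; |MZ| = 25.90 ✓; ∠MZW = 127.4° ✓; |ZW| = 26.50 ✓; ∠(ZW, WJ) = 86.30° ✗; |WJ| = 8.800 ✓.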